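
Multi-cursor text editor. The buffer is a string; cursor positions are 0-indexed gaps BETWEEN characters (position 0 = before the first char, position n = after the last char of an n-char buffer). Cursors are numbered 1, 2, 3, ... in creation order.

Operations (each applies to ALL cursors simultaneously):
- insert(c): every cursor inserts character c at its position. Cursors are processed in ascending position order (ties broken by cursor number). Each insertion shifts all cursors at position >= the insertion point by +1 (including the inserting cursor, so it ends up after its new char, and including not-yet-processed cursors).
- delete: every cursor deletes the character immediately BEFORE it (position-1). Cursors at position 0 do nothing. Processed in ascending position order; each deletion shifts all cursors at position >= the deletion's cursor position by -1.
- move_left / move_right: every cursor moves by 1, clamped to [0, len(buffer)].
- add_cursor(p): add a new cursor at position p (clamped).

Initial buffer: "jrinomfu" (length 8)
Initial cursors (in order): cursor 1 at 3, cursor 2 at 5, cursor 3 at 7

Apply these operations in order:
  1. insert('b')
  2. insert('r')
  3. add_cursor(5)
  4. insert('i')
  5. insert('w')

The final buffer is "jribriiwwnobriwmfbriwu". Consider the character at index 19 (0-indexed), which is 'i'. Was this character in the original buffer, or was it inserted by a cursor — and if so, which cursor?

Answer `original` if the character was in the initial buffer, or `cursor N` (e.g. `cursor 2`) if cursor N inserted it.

After op 1 (insert('b')): buffer="jribnobmfbu" (len 11), cursors c1@4 c2@7 c3@10, authorship ...1..2..3.
After op 2 (insert('r')): buffer="jribrnobrmfbru" (len 14), cursors c1@5 c2@9 c3@13, authorship ...11..22..33.
After op 3 (add_cursor(5)): buffer="jribrnobrmfbru" (len 14), cursors c1@5 c4@5 c2@9 c3@13, authorship ...11..22..33.
After op 4 (insert('i')): buffer="jribriinobrimfbriu" (len 18), cursors c1@7 c4@7 c2@12 c3@17, authorship ...1114..222..333.
After op 5 (insert('w')): buffer="jribriiwwnobriwmfbriwu" (len 22), cursors c1@9 c4@9 c2@15 c3@21, authorship ...111414..2222..3333.
Authorship (.=original, N=cursor N): . . . 1 1 1 4 1 4 . . 2 2 2 2 . . 3 3 3 3 .
Index 19: author = 3

Answer: cursor 3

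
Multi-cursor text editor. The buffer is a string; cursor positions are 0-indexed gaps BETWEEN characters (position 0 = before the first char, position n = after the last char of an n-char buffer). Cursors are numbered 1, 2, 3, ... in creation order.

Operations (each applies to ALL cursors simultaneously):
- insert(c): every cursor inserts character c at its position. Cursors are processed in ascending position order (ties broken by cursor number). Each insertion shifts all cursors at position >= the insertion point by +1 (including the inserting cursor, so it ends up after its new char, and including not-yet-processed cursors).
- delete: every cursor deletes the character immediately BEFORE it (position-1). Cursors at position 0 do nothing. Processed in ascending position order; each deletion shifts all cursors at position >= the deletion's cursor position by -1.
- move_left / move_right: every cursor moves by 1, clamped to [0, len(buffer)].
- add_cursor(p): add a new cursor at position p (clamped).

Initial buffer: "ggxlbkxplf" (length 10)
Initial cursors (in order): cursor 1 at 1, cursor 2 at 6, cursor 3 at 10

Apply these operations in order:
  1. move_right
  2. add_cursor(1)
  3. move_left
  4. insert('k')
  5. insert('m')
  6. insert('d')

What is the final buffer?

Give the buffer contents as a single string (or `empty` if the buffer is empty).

Answer: kmdgkmdgxlbkkmdxplkmdf

Derivation:
After op 1 (move_right): buffer="ggxlbkxplf" (len 10), cursors c1@2 c2@7 c3@10, authorship ..........
After op 2 (add_cursor(1)): buffer="ggxlbkxplf" (len 10), cursors c4@1 c1@2 c2@7 c3@10, authorship ..........
After op 3 (move_left): buffer="ggxlbkxplf" (len 10), cursors c4@0 c1@1 c2@6 c3@9, authorship ..........
After op 4 (insert('k')): buffer="kgkgxlbkkxplkf" (len 14), cursors c4@1 c1@3 c2@9 c3@13, authorship 4.1.....2...3.
After op 5 (insert('m')): buffer="kmgkmgxlbkkmxplkmf" (len 18), cursors c4@2 c1@5 c2@12 c3@17, authorship 44.11.....22...33.
After op 6 (insert('d')): buffer="kmdgkmdgxlbkkmdxplkmdf" (len 22), cursors c4@3 c1@7 c2@15 c3@21, authorship 444.111.....222...333.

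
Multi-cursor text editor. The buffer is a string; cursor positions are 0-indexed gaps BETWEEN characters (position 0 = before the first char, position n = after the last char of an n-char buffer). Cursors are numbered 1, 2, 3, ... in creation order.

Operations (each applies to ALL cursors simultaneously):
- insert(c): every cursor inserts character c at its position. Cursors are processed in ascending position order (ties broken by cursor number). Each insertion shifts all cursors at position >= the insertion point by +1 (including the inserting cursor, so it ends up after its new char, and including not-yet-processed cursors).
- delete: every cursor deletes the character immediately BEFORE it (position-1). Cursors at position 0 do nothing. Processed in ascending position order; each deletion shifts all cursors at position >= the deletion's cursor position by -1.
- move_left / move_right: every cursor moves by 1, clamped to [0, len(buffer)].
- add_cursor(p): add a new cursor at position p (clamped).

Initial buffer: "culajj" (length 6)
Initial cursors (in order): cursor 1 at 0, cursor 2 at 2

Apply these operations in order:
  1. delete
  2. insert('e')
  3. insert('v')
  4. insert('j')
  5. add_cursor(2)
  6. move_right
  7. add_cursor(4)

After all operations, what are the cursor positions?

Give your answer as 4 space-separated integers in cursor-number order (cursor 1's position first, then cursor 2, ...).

Answer: 4 8 3 4

Derivation:
After op 1 (delete): buffer="clajj" (len 5), cursors c1@0 c2@1, authorship .....
After op 2 (insert('e')): buffer="ecelajj" (len 7), cursors c1@1 c2@3, authorship 1.2....
After op 3 (insert('v')): buffer="evcevlajj" (len 9), cursors c1@2 c2@5, authorship 11.22....
After op 4 (insert('j')): buffer="evjcevjlajj" (len 11), cursors c1@3 c2@7, authorship 111.222....
After op 5 (add_cursor(2)): buffer="evjcevjlajj" (len 11), cursors c3@2 c1@3 c2@7, authorship 111.222....
After op 6 (move_right): buffer="evjcevjlajj" (len 11), cursors c3@3 c1@4 c2@8, authorship 111.222....
After op 7 (add_cursor(4)): buffer="evjcevjlajj" (len 11), cursors c3@3 c1@4 c4@4 c2@8, authorship 111.222....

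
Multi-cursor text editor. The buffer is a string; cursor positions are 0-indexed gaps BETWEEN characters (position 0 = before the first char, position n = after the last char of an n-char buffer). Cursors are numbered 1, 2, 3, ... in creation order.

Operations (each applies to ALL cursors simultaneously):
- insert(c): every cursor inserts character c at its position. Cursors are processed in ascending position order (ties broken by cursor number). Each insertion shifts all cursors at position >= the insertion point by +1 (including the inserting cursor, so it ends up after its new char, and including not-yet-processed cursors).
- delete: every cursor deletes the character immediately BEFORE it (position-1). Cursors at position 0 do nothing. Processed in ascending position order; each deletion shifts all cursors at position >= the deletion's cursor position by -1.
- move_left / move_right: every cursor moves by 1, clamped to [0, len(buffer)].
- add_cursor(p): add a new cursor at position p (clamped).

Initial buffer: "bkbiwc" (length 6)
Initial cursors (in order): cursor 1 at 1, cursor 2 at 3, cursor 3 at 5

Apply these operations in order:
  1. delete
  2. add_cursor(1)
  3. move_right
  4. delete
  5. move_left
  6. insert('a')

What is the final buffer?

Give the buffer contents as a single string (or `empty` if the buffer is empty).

After op 1 (delete): buffer="kic" (len 3), cursors c1@0 c2@1 c3@2, authorship ...
After op 2 (add_cursor(1)): buffer="kic" (len 3), cursors c1@0 c2@1 c4@1 c3@2, authorship ...
After op 3 (move_right): buffer="kic" (len 3), cursors c1@1 c2@2 c4@2 c3@3, authorship ...
After op 4 (delete): buffer="" (len 0), cursors c1@0 c2@0 c3@0 c4@0, authorship 
After op 5 (move_left): buffer="" (len 0), cursors c1@0 c2@0 c3@0 c4@0, authorship 
After op 6 (insert('a')): buffer="aaaa" (len 4), cursors c1@4 c2@4 c3@4 c4@4, authorship 1234

Answer: aaaa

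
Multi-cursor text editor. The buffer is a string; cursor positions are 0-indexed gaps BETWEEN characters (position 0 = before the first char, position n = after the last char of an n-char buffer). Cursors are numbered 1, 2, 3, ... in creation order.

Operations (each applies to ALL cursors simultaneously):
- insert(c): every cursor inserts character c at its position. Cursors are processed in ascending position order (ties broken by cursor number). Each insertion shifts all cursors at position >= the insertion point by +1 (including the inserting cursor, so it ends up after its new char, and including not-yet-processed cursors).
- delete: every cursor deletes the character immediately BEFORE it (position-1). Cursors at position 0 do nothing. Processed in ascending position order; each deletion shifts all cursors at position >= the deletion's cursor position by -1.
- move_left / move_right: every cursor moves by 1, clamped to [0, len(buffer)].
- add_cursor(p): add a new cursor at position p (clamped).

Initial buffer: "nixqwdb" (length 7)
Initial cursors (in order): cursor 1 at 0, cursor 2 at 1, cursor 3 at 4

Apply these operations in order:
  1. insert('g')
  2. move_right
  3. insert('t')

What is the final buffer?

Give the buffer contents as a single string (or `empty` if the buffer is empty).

After op 1 (insert('g')): buffer="gngixqgwdb" (len 10), cursors c1@1 c2@3 c3@7, authorship 1.2...3...
After op 2 (move_right): buffer="gngixqgwdb" (len 10), cursors c1@2 c2@4 c3@8, authorship 1.2...3...
After op 3 (insert('t')): buffer="gntgitxqgwtdb" (len 13), cursors c1@3 c2@6 c3@11, authorship 1.12.2..3.3..

Answer: gntgitxqgwtdb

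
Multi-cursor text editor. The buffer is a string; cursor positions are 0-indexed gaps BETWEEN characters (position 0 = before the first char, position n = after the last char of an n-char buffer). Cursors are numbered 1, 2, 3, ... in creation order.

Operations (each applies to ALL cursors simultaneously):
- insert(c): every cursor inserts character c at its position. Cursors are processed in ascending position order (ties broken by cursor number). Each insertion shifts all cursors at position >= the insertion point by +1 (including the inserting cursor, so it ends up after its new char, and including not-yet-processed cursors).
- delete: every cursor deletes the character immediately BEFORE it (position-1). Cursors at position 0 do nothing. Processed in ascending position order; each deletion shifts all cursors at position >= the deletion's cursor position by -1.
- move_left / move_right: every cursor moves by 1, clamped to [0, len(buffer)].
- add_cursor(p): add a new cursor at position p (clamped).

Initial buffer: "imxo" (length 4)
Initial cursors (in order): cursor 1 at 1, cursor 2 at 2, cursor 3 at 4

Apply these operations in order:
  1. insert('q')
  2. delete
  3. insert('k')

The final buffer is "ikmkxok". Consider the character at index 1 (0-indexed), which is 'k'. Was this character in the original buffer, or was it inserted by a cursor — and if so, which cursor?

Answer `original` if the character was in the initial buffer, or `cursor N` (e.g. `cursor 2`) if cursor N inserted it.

Answer: cursor 1

Derivation:
After op 1 (insert('q')): buffer="iqmqxoq" (len 7), cursors c1@2 c2@4 c3@7, authorship .1.2..3
After op 2 (delete): buffer="imxo" (len 4), cursors c1@1 c2@2 c3@4, authorship ....
After op 3 (insert('k')): buffer="ikmkxok" (len 7), cursors c1@2 c2@4 c3@7, authorship .1.2..3
Authorship (.=original, N=cursor N): . 1 . 2 . . 3
Index 1: author = 1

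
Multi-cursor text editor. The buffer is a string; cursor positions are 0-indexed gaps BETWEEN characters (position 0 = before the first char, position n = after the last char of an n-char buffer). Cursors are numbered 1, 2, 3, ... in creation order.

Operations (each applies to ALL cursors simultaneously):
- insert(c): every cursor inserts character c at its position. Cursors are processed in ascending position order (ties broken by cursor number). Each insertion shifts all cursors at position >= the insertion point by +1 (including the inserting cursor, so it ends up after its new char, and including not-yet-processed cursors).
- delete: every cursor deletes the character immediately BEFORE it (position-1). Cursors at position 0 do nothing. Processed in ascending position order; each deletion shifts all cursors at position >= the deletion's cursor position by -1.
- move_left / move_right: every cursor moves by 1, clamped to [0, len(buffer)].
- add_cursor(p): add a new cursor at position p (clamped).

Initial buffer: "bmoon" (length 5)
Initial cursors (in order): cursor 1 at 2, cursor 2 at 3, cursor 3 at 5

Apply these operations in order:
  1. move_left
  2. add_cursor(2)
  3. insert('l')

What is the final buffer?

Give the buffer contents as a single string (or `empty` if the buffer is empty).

After op 1 (move_left): buffer="bmoon" (len 5), cursors c1@1 c2@2 c3@4, authorship .....
After op 2 (add_cursor(2)): buffer="bmoon" (len 5), cursors c1@1 c2@2 c4@2 c3@4, authorship .....
After op 3 (insert('l')): buffer="blmllooln" (len 9), cursors c1@2 c2@5 c4@5 c3@8, authorship .1.24..3.

Answer: blmllooln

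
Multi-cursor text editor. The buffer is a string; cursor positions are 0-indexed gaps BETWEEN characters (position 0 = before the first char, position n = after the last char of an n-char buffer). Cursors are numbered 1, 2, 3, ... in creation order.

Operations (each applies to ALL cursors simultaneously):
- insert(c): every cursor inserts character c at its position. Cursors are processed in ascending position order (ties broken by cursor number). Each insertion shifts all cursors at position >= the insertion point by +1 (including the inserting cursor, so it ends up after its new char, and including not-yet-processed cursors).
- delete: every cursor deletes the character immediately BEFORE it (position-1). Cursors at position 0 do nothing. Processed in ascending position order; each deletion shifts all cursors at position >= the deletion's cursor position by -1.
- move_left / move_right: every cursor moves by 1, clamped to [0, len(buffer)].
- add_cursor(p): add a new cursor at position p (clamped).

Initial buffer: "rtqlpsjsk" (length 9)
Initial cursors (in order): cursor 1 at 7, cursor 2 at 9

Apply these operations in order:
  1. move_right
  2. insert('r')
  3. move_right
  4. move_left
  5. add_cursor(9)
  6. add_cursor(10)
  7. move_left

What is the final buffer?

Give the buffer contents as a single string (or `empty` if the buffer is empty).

Answer: rtqlpsjsrkr

Derivation:
After op 1 (move_right): buffer="rtqlpsjsk" (len 9), cursors c1@8 c2@9, authorship .........
After op 2 (insert('r')): buffer="rtqlpsjsrkr" (len 11), cursors c1@9 c2@11, authorship ........1.2
After op 3 (move_right): buffer="rtqlpsjsrkr" (len 11), cursors c1@10 c2@11, authorship ........1.2
After op 4 (move_left): buffer="rtqlpsjsrkr" (len 11), cursors c1@9 c2@10, authorship ........1.2
After op 5 (add_cursor(9)): buffer="rtqlpsjsrkr" (len 11), cursors c1@9 c3@9 c2@10, authorship ........1.2
After op 6 (add_cursor(10)): buffer="rtqlpsjsrkr" (len 11), cursors c1@9 c3@9 c2@10 c4@10, authorship ........1.2
After op 7 (move_left): buffer="rtqlpsjsrkr" (len 11), cursors c1@8 c3@8 c2@9 c4@9, authorship ........1.2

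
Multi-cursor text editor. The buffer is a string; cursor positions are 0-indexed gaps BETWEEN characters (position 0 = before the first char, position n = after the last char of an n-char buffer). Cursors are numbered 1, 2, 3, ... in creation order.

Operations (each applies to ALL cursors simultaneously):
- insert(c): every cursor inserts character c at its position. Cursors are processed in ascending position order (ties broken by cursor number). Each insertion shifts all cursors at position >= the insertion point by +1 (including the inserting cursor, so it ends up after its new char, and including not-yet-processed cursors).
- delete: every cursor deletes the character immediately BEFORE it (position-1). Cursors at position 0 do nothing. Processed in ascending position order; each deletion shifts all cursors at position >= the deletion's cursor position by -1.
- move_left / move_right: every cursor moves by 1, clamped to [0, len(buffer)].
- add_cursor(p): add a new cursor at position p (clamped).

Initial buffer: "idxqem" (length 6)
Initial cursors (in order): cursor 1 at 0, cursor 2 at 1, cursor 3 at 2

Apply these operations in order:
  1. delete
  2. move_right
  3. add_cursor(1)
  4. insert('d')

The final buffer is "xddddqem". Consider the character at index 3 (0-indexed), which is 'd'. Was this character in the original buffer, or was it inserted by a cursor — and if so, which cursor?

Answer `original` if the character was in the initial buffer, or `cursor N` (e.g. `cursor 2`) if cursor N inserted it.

After op 1 (delete): buffer="xqem" (len 4), cursors c1@0 c2@0 c3@0, authorship ....
After op 2 (move_right): buffer="xqem" (len 4), cursors c1@1 c2@1 c3@1, authorship ....
After op 3 (add_cursor(1)): buffer="xqem" (len 4), cursors c1@1 c2@1 c3@1 c4@1, authorship ....
After op 4 (insert('d')): buffer="xddddqem" (len 8), cursors c1@5 c2@5 c3@5 c4@5, authorship .1234...
Authorship (.=original, N=cursor N): . 1 2 3 4 . . .
Index 3: author = 3

Answer: cursor 3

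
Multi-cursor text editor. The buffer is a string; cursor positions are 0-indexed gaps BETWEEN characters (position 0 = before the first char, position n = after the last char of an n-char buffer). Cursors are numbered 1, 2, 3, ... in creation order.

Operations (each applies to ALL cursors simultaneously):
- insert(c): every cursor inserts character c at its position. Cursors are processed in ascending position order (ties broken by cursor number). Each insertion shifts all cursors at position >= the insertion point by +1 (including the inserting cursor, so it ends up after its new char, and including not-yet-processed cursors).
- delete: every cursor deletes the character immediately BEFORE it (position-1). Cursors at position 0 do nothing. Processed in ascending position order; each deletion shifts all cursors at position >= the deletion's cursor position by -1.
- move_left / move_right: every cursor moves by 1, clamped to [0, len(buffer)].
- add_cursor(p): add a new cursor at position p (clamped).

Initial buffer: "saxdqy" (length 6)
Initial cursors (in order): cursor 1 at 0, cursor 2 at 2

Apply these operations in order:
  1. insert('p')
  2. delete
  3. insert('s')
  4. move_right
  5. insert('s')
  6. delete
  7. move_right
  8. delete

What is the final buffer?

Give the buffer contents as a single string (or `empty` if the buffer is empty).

Answer: sssxqy

Derivation:
After op 1 (insert('p')): buffer="psapxdqy" (len 8), cursors c1@1 c2@4, authorship 1..2....
After op 2 (delete): buffer="saxdqy" (len 6), cursors c1@0 c2@2, authorship ......
After op 3 (insert('s')): buffer="ssasxdqy" (len 8), cursors c1@1 c2@4, authorship 1..2....
After op 4 (move_right): buffer="ssasxdqy" (len 8), cursors c1@2 c2@5, authorship 1..2....
After op 5 (insert('s')): buffer="sssasxsdqy" (len 10), cursors c1@3 c2@7, authorship 1.1.2.2...
After op 6 (delete): buffer="ssasxdqy" (len 8), cursors c1@2 c2@5, authorship 1..2....
After op 7 (move_right): buffer="ssasxdqy" (len 8), cursors c1@3 c2@6, authorship 1..2....
After op 8 (delete): buffer="sssxqy" (len 6), cursors c1@2 c2@4, authorship 1.2...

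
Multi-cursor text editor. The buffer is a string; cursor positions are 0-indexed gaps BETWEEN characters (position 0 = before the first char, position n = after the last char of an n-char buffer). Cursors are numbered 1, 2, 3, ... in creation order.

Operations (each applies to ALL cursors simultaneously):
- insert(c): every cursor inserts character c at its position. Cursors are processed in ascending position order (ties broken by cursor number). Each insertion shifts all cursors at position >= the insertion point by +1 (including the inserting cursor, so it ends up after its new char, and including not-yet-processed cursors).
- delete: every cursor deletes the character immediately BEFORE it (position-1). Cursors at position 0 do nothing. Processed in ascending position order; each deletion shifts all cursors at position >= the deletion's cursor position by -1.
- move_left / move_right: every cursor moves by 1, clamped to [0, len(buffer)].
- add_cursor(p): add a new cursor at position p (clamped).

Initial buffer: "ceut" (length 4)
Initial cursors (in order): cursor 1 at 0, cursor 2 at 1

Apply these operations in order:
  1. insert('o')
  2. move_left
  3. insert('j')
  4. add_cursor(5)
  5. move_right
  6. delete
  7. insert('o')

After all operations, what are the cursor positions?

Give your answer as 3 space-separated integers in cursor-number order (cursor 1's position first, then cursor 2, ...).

After op 1 (insert('o')): buffer="ocoeut" (len 6), cursors c1@1 c2@3, authorship 1.2...
After op 2 (move_left): buffer="ocoeut" (len 6), cursors c1@0 c2@2, authorship 1.2...
After op 3 (insert('j')): buffer="jocjoeut" (len 8), cursors c1@1 c2@4, authorship 11.22...
After op 4 (add_cursor(5)): buffer="jocjoeut" (len 8), cursors c1@1 c2@4 c3@5, authorship 11.22...
After op 5 (move_right): buffer="jocjoeut" (len 8), cursors c1@2 c2@5 c3@6, authorship 11.22...
After op 6 (delete): buffer="jcjut" (len 5), cursors c1@1 c2@3 c3@3, authorship 1.2..
After op 7 (insert('o')): buffer="jocjoout" (len 8), cursors c1@2 c2@6 c3@6, authorship 11.223..

Answer: 2 6 6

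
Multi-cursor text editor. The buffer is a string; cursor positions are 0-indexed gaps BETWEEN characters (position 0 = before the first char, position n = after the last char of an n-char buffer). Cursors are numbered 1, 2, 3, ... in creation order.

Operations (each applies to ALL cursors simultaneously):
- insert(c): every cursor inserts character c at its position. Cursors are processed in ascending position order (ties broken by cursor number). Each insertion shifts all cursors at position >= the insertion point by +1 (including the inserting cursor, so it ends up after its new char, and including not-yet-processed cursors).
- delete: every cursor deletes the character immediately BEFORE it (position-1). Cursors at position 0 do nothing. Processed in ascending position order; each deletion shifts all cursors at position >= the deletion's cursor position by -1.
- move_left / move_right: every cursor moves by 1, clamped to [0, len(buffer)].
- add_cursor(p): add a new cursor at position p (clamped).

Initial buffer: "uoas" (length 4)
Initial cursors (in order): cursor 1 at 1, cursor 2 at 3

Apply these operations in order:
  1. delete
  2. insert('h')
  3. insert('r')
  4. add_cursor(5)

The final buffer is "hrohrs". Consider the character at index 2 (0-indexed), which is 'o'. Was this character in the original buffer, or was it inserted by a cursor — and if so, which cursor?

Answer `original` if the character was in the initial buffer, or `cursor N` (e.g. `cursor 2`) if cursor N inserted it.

Answer: original

Derivation:
After op 1 (delete): buffer="os" (len 2), cursors c1@0 c2@1, authorship ..
After op 2 (insert('h')): buffer="hohs" (len 4), cursors c1@1 c2@3, authorship 1.2.
After op 3 (insert('r')): buffer="hrohrs" (len 6), cursors c1@2 c2@5, authorship 11.22.
After op 4 (add_cursor(5)): buffer="hrohrs" (len 6), cursors c1@2 c2@5 c3@5, authorship 11.22.
Authorship (.=original, N=cursor N): 1 1 . 2 2 .
Index 2: author = original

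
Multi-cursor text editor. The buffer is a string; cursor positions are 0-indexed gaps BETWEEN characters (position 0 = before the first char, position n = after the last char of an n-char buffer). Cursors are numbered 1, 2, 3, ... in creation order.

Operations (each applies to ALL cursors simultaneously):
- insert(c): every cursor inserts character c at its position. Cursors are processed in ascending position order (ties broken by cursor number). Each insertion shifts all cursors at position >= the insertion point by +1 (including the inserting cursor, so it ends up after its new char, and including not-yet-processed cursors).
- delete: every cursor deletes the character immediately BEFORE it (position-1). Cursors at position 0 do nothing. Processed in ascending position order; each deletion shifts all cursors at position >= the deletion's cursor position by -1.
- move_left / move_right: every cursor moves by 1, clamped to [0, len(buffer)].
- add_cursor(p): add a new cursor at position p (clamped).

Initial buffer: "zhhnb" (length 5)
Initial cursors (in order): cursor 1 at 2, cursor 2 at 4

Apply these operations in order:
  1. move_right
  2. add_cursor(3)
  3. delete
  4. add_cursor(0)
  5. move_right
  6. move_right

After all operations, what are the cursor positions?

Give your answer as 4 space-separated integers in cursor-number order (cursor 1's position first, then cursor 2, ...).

After op 1 (move_right): buffer="zhhnb" (len 5), cursors c1@3 c2@5, authorship .....
After op 2 (add_cursor(3)): buffer="zhhnb" (len 5), cursors c1@3 c3@3 c2@5, authorship .....
After op 3 (delete): buffer="zn" (len 2), cursors c1@1 c3@1 c2@2, authorship ..
After op 4 (add_cursor(0)): buffer="zn" (len 2), cursors c4@0 c1@1 c3@1 c2@2, authorship ..
After op 5 (move_right): buffer="zn" (len 2), cursors c4@1 c1@2 c2@2 c3@2, authorship ..
After op 6 (move_right): buffer="zn" (len 2), cursors c1@2 c2@2 c3@2 c4@2, authorship ..

Answer: 2 2 2 2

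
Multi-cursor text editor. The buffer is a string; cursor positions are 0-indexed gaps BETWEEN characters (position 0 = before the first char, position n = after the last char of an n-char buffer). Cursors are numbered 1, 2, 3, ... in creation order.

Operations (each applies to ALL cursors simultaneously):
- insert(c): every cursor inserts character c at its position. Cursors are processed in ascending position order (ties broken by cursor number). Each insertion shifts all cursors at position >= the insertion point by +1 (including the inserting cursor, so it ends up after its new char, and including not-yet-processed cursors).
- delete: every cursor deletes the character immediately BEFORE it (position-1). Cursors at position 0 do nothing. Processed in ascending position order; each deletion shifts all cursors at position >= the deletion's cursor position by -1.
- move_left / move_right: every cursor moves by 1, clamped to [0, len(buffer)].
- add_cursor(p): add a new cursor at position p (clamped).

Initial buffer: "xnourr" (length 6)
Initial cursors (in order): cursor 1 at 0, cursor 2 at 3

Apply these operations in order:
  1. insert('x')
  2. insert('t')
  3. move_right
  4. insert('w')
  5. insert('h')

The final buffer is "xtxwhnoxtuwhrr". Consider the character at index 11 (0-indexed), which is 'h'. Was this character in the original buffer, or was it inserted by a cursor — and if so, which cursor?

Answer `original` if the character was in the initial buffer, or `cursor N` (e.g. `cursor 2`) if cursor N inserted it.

Answer: cursor 2

Derivation:
After op 1 (insert('x')): buffer="xxnoxurr" (len 8), cursors c1@1 c2@5, authorship 1...2...
After op 2 (insert('t')): buffer="xtxnoxturr" (len 10), cursors c1@2 c2@7, authorship 11...22...
After op 3 (move_right): buffer="xtxnoxturr" (len 10), cursors c1@3 c2@8, authorship 11...22...
After op 4 (insert('w')): buffer="xtxwnoxtuwrr" (len 12), cursors c1@4 c2@10, authorship 11.1..22.2..
After op 5 (insert('h')): buffer="xtxwhnoxtuwhrr" (len 14), cursors c1@5 c2@12, authorship 11.11..22.22..
Authorship (.=original, N=cursor N): 1 1 . 1 1 . . 2 2 . 2 2 . .
Index 11: author = 2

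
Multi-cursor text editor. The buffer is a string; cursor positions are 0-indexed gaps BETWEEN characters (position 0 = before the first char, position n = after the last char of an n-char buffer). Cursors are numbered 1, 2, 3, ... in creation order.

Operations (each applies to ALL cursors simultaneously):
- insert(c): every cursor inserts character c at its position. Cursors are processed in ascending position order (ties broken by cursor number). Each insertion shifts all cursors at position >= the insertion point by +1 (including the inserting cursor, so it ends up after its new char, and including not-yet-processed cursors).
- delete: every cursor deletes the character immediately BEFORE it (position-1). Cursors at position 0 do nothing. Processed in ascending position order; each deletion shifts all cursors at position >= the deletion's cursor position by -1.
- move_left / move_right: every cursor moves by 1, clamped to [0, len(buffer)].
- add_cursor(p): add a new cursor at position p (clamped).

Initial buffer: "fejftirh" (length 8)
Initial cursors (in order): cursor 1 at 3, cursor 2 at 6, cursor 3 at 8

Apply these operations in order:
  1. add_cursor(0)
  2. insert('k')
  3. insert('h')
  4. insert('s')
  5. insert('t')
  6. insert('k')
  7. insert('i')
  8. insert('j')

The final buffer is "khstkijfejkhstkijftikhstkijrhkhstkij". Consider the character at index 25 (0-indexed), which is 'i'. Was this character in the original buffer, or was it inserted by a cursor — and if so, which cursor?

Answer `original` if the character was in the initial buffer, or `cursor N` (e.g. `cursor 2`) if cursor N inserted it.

After op 1 (add_cursor(0)): buffer="fejftirh" (len 8), cursors c4@0 c1@3 c2@6 c3@8, authorship ........
After op 2 (insert('k')): buffer="kfejkftikrhk" (len 12), cursors c4@1 c1@5 c2@9 c3@12, authorship 4...1...2..3
After op 3 (insert('h')): buffer="khfejkhftikhrhkh" (len 16), cursors c4@2 c1@7 c2@12 c3@16, authorship 44...11...22..33
After op 4 (insert('s')): buffer="khsfejkhsftikhsrhkhs" (len 20), cursors c4@3 c1@9 c2@15 c3@20, authorship 444...111...222..333
After op 5 (insert('t')): buffer="khstfejkhstftikhstrhkhst" (len 24), cursors c4@4 c1@11 c2@18 c3@24, authorship 4444...1111...2222..3333
After op 6 (insert('k')): buffer="khstkfejkhstkftikhstkrhkhstk" (len 28), cursors c4@5 c1@13 c2@21 c3@28, authorship 44444...11111...22222..33333
After op 7 (insert('i')): buffer="khstkifejkhstkiftikhstkirhkhstki" (len 32), cursors c4@6 c1@15 c2@24 c3@32, authorship 444444...111111...222222..333333
After op 8 (insert('j')): buffer="khstkijfejkhstkijftikhstkijrhkhstkij" (len 36), cursors c4@7 c1@17 c2@27 c3@36, authorship 4444444...1111111...2222222..3333333
Authorship (.=original, N=cursor N): 4 4 4 4 4 4 4 . . . 1 1 1 1 1 1 1 . . . 2 2 2 2 2 2 2 . . 3 3 3 3 3 3 3
Index 25: author = 2

Answer: cursor 2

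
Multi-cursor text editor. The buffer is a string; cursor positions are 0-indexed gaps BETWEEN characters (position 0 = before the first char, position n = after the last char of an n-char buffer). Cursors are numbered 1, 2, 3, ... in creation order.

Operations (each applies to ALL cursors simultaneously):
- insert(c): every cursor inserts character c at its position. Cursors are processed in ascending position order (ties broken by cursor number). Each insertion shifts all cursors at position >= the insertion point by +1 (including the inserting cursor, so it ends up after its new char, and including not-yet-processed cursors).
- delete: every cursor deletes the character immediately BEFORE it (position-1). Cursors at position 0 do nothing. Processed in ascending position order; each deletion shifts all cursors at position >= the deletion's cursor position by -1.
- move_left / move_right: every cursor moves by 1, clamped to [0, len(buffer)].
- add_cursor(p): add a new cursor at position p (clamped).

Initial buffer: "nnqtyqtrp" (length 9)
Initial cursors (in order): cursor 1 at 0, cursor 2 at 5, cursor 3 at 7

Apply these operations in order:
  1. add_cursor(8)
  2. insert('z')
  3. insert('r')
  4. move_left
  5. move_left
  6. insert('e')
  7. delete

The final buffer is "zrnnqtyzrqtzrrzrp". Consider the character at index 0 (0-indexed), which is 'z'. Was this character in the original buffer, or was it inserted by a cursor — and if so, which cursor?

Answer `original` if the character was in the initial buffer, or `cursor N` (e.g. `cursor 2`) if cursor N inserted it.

Answer: cursor 1

Derivation:
After op 1 (add_cursor(8)): buffer="nnqtyqtrp" (len 9), cursors c1@0 c2@5 c3@7 c4@8, authorship .........
After op 2 (insert('z')): buffer="znnqtyzqtzrzp" (len 13), cursors c1@1 c2@7 c3@10 c4@12, authorship 1.....2..3.4.
After op 3 (insert('r')): buffer="zrnnqtyzrqtzrrzrp" (len 17), cursors c1@2 c2@9 c3@13 c4@16, authorship 11.....22..33.44.
After op 4 (move_left): buffer="zrnnqtyzrqtzrrzrp" (len 17), cursors c1@1 c2@8 c3@12 c4@15, authorship 11.....22..33.44.
After op 5 (move_left): buffer="zrnnqtyzrqtzrrzrp" (len 17), cursors c1@0 c2@7 c3@11 c4@14, authorship 11.....22..33.44.
After op 6 (insert('e')): buffer="ezrnnqtyezrqtezrrezrp" (len 21), cursors c1@1 c2@9 c3@14 c4@18, authorship 111.....222..333.444.
After op 7 (delete): buffer="zrnnqtyzrqtzrrzrp" (len 17), cursors c1@0 c2@7 c3@11 c4@14, authorship 11.....22..33.44.
Authorship (.=original, N=cursor N): 1 1 . . . . . 2 2 . . 3 3 . 4 4 .
Index 0: author = 1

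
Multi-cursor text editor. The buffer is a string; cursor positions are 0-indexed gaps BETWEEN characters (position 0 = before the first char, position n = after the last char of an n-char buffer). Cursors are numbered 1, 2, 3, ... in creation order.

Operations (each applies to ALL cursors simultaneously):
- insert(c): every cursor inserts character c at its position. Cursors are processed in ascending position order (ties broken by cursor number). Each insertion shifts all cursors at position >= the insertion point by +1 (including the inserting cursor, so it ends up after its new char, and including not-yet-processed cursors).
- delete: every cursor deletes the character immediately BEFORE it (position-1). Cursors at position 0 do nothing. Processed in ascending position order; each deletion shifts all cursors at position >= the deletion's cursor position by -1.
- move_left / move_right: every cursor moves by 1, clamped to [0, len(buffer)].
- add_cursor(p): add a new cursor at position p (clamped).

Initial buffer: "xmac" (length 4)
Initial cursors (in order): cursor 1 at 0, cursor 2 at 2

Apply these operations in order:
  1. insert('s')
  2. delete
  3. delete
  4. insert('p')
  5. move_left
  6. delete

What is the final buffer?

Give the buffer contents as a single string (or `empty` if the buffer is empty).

Answer: ppac

Derivation:
After op 1 (insert('s')): buffer="sxmsac" (len 6), cursors c1@1 c2@4, authorship 1..2..
After op 2 (delete): buffer="xmac" (len 4), cursors c1@0 c2@2, authorship ....
After op 3 (delete): buffer="xac" (len 3), cursors c1@0 c2@1, authorship ...
After op 4 (insert('p')): buffer="pxpac" (len 5), cursors c1@1 c2@3, authorship 1.2..
After op 5 (move_left): buffer="pxpac" (len 5), cursors c1@0 c2@2, authorship 1.2..
After op 6 (delete): buffer="ppac" (len 4), cursors c1@0 c2@1, authorship 12..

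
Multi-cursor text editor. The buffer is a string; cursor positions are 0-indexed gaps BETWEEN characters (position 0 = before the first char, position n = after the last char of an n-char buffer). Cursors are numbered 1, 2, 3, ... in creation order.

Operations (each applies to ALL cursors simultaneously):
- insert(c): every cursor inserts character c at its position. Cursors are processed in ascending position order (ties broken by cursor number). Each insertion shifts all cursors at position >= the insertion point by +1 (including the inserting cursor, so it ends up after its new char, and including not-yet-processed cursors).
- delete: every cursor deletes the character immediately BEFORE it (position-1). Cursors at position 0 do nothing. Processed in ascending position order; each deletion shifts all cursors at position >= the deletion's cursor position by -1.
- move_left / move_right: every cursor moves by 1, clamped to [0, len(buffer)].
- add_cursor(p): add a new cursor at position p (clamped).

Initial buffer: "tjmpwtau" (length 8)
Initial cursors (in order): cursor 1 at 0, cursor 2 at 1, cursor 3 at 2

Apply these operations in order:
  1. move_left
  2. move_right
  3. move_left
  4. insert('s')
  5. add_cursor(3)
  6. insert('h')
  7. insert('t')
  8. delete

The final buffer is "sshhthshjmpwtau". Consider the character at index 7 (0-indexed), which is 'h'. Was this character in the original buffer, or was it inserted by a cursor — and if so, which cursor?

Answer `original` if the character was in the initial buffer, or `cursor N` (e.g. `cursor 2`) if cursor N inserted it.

Answer: cursor 3

Derivation:
After op 1 (move_left): buffer="tjmpwtau" (len 8), cursors c1@0 c2@0 c3@1, authorship ........
After op 2 (move_right): buffer="tjmpwtau" (len 8), cursors c1@1 c2@1 c3@2, authorship ........
After op 3 (move_left): buffer="tjmpwtau" (len 8), cursors c1@0 c2@0 c3@1, authorship ........
After op 4 (insert('s')): buffer="sstsjmpwtau" (len 11), cursors c1@2 c2@2 c3@4, authorship 12.3.......
After op 5 (add_cursor(3)): buffer="sstsjmpwtau" (len 11), cursors c1@2 c2@2 c4@3 c3@4, authorship 12.3.......
After op 6 (insert('h')): buffer="sshhthshjmpwtau" (len 15), cursors c1@4 c2@4 c4@6 c3@8, authorship 1212.433.......
After op 7 (insert('t')): buffer="sshhttthtshtjmpwtau" (len 19), cursors c1@6 c2@6 c4@9 c3@12, authorship 121212.44333.......
After op 8 (delete): buffer="sshhthshjmpwtau" (len 15), cursors c1@4 c2@4 c4@6 c3@8, authorship 1212.433.......
Authorship (.=original, N=cursor N): 1 2 1 2 . 4 3 3 . . . . . . .
Index 7: author = 3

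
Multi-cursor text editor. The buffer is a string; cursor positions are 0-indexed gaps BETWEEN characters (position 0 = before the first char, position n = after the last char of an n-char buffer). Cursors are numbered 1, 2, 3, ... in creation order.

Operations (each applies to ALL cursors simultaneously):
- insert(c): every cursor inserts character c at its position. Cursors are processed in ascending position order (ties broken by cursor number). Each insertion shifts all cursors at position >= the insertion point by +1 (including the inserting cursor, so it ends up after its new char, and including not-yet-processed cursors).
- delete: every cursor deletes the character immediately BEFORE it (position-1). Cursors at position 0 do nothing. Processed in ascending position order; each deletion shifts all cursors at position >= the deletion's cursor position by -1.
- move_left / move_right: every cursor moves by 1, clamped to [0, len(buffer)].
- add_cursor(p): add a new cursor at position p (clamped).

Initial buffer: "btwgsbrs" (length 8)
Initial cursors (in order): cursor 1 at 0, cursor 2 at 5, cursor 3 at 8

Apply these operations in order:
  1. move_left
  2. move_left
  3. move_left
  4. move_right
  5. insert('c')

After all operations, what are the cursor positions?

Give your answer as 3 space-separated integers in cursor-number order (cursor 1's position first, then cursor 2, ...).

Answer: 2 5 9

Derivation:
After op 1 (move_left): buffer="btwgsbrs" (len 8), cursors c1@0 c2@4 c3@7, authorship ........
After op 2 (move_left): buffer="btwgsbrs" (len 8), cursors c1@0 c2@3 c3@6, authorship ........
After op 3 (move_left): buffer="btwgsbrs" (len 8), cursors c1@0 c2@2 c3@5, authorship ........
After op 4 (move_right): buffer="btwgsbrs" (len 8), cursors c1@1 c2@3 c3@6, authorship ........
After op 5 (insert('c')): buffer="bctwcgsbcrs" (len 11), cursors c1@2 c2@5 c3@9, authorship .1..2...3..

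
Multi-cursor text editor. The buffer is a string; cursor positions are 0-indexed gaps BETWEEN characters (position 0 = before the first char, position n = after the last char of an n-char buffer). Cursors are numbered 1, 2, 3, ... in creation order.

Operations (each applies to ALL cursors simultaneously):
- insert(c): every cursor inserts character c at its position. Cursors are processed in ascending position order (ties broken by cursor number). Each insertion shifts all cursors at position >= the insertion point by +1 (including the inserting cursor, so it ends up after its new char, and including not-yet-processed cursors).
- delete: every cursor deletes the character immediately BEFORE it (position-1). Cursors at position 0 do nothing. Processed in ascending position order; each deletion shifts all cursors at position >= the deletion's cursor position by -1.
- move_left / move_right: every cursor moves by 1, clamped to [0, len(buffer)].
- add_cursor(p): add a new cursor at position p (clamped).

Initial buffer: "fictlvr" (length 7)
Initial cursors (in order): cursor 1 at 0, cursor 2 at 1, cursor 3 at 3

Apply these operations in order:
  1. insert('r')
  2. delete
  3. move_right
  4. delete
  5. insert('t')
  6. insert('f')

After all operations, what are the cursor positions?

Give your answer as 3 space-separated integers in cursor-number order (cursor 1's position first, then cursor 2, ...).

After op 1 (insert('r')): buffer="rfricrtlvr" (len 10), cursors c1@1 c2@3 c3@6, authorship 1.2..3....
After op 2 (delete): buffer="fictlvr" (len 7), cursors c1@0 c2@1 c3@3, authorship .......
After op 3 (move_right): buffer="fictlvr" (len 7), cursors c1@1 c2@2 c3@4, authorship .......
After op 4 (delete): buffer="clvr" (len 4), cursors c1@0 c2@0 c3@1, authorship ....
After op 5 (insert('t')): buffer="ttctlvr" (len 7), cursors c1@2 c2@2 c3@4, authorship 12.3...
After op 6 (insert('f')): buffer="ttffctflvr" (len 10), cursors c1@4 c2@4 c3@7, authorship 1212.33...

Answer: 4 4 7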